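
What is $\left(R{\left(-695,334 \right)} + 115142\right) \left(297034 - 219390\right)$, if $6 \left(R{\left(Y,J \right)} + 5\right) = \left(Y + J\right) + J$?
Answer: $8939347830$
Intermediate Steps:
$R{\left(Y,J \right)} = -5 + \frac{J}{3} + \frac{Y}{6}$ ($R{\left(Y,J \right)} = -5 + \frac{\left(Y + J\right) + J}{6} = -5 + \frac{\left(J + Y\right) + J}{6} = -5 + \frac{Y + 2 J}{6} = -5 + \left(\frac{J}{3} + \frac{Y}{6}\right) = -5 + \frac{J}{3} + \frac{Y}{6}$)
$\left(R{\left(-695,334 \right)} + 115142\right) \left(297034 - 219390\right) = \left(\left(-5 + \frac{1}{3} \cdot 334 + \frac{1}{6} \left(-695\right)\right) + 115142\right) \left(297034 - 219390\right) = \left(\left(-5 + \frac{334}{3} - \frac{695}{6}\right) + 115142\right) \left(297034 - 219390\right) = \left(- \frac{19}{2} + 115142\right) 77644 = \frac{230265}{2} \cdot 77644 = 8939347830$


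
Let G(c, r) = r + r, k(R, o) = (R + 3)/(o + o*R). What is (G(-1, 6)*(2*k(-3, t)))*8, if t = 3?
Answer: 0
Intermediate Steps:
k(R, o) = (3 + R)/(o + R*o)
G(c, r) = 2*r
(G(-1, 6)*(2*k(-3, t)))*8 = ((2*6)*(2*((3 - 3)/(3*(1 - 3)))))*8 = (12*(2*((⅓)*0/(-2))))*8 = (12*(2*((⅓)*(-½)*0)))*8 = (12*(2*0))*8 = (12*0)*8 = 0*8 = 0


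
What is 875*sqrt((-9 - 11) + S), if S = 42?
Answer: 875*sqrt(22) ≈ 4104.1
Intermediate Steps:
875*sqrt((-9 - 11) + S) = 875*sqrt((-9 - 11) + 42) = 875*sqrt(-20 + 42) = 875*sqrt(22)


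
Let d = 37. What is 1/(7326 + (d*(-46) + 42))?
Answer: 1/5666 ≈ 0.00017649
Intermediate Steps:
1/(7326 + (d*(-46) + 42)) = 1/(7326 + (37*(-46) + 42)) = 1/(7326 + (-1702 + 42)) = 1/(7326 - 1660) = 1/5666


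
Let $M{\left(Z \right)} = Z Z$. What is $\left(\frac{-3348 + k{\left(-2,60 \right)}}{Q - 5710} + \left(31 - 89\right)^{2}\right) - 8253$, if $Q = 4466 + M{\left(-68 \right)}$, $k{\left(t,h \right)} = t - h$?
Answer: $- \frac{1652823}{338} \approx -4890.0$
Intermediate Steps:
$M{\left(Z \right)} = Z^{2}$
$Q = 9090$ ($Q = 4466 + \left(-68\right)^{2} = 4466 + 4624 = 9090$)
$\left(\frac{-3348 + k{\left(-2,60 \right)}}{Q - 5710} + \left(31 - 89\right)^{2}\right) - 8253 = \left(\frac{-3348 - 62}{9090 - 5710} + \left(31 - 89\right)^{2}\right) - 8253 = \left(\frac{-3348 - 62}{3380} + \left(-58\right)^{2}\right) - 8253 = \left(\left(-3348 - 62\right) \frac{1}{3380} + 3364\right) - 8253 = \left(\left(-3410\right) \frac{1}{3380} + 3364\right) - 8253 = \left(- \frac{341}{338} + 3364\right) - 8253 = \frac{1136691}{338} - 8253 = - \frac{1652823}{338}$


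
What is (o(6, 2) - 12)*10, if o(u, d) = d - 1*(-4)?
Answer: -60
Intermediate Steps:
o(u, d) = 4 + d (o(u, d) = d + 4 = 4 + d)
(o(6, 2) - 12)*10 = ((4 + 2) - 12)*10 = (6 - 12)*10 = -6*10 = -60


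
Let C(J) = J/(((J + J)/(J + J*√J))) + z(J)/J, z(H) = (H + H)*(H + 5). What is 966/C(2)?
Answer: 14490/223 - 966*√2/223 ≈ 58.851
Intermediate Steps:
z(H) = 2*H*(5 + H) (z(H) = (2*H)*(5 + H) = 2*H*(5 + H))
C(J) = 10 + J^(3/2)/2 + 5*J/2 (C(J) = J/(((J + J)/(J + J*√J))) + (2*J*(5 + J))/J = J/(((2*J)/(J + J^(3/2)))) + (10 + 2*J) = J/((2*J/(J + J^(3/2)))) + (10 + 2*J) = J*((J + J^(3/2))/(2*J)) + (10 + 2*J) = (J/2 + J^(3/2)/2) + (10 + 2*J) = 10 + J^(3/2)/2 + 5*J/2)
966/C(2) = 966/(10 + 2^(3/2)/2 + (5/2)*2) = 966/(10 + (2*√2)/2 + 5) = 966/(10 + √2 + 5) = 966/(15 + √2)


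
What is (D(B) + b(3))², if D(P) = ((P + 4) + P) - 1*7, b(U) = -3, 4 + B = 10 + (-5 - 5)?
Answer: 196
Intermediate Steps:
B = -4 (B = -4 + (10 + (-5 - 5)) = -4 + (10 - 10) = -4 + 0 = -4)
D(P) = -3 + 2*P (D(P) = ((4 + P) + P) - 7 = (4 + 2*P) - 7 = -3 + 2*P)
(D(B) + b(3))² = ((-3 + 2*(-4)) - 3)² = ((-3 - 8) - 3)² = (-11 - 3)² = (-14)² = 196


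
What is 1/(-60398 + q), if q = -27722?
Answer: -1/88120 ≈ -1.1348e-5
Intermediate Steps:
1/(-60398 + q) = 1/(-60398 - 27722) = 1/(-88120) = -1/88120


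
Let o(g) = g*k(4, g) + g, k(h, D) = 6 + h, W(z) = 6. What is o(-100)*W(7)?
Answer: -6600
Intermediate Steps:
o(g) = 11*g (o(g) = g*(6 + 4) + g = g*10 + g = 10*g + g = 11*g)
o(-100)*W(7) = (11*(-100))*6 = -1100*6 = -6600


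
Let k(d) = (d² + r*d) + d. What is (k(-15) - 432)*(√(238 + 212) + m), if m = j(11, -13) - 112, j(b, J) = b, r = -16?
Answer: -1818 + 270*√2 ≈ -1436.2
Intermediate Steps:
m = -101 (m = 11 - 112 = -101)
k(d) = d² - 15*d (k(d) = (d² - 16*d) + d = d² - 15*d)
(k(-15) - 432)*(√(238 + 212) + m) = (-15*(-15 - 15) - 432)*(√(238 + 212) - 101) = (-15*(-30) - 432)*(√450 - 101) = (450 - 432)*(15*√2 - 101) = 18*(-101 + 15*√2) = -1818 + 270*√2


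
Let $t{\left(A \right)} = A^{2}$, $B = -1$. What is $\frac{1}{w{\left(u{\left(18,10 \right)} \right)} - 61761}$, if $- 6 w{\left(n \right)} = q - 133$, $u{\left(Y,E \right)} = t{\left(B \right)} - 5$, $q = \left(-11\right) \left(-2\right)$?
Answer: $- \frac{2}{123485} \approx -1.6196 \cdot 10^{-5}$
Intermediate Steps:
$q = 22$
$u{\left(Y,E \right)} = -4$ ($u{\left(Y,E \right)} = \left(-1\right)^{2} - 5 = 1 - 5 = -4$)
$w{\left(n \right)} = \frac{37}{2}$ ($w{\left(n \right)} = - \frac{22 - 133}{6} = \left(- \frac{1}{6}\right) \left(-111\right) = \frac{37}{2}$)
$\frac{1}{w{\left(u{\left(18,10 \right)} \right)} - 61761} = \frac{1}{\frac{37}{2} - 61761} = \frac{1}{- \frac{123485}{2}} = - \frac{2}{123485}$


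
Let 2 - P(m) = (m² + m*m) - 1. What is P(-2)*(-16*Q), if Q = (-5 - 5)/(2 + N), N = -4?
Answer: 400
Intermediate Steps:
P(m) = 3 - 2*m² (P(m) = 2 - ((m² + m*m) - 1) = 2 - ((m² + m²) - 1) = 2 - (2*m² - 1) = 2 - (-1 + 2*m²) = 2 + (1 - 2*m²) = 3 - 2*m²)
Q = 5 (Q = (-5 - 5)/(2 - 4) = -10/(-2) = -10*(-½) = 5)
P(-2)*(-16*Q) = (3 - 2*(-2)²)*(-16*5) = (3 - 2*4)*(-80) = (3 - 8)*(-80) = -5*(-80) = 400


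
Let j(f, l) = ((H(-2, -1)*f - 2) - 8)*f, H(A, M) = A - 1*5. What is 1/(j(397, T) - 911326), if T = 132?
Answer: -1/2018559 ≈ -4.9540e-7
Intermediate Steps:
H(A, M) = -5 + A (H(A, M) = A - 5 = -5 + A)
j(f, l) = f*(-10 - 7*f) (j(f, l) = (((-5 - 2)*f - 2) - 8)*f = ((-7*f - 2) - 8)*f = ((-2 - 7*f) - 8)*f = (-10 - 7*f)*f = f*(-10 - 7*f))
1/(j(397, T) - 911326) = 1/(-1*397*(10 + 7*397) - 911326) = 1/(-1*397*(10 + 2779) - 911326) = 1/(-1*397*2789 - 911326) = 1/(-1107233 - 911326) = 1/(-2018559) = -1/2018559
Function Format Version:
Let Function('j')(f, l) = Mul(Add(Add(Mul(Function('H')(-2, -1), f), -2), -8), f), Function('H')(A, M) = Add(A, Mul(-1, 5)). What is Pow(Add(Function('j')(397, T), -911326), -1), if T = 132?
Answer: Rational(-1, 2018559) ≈ -4.9540e-7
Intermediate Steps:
Function('H')(A, M) = Add(-5, A) (Function('H')(A, M) = Add(A, -5) = Add(-5, A))
Function('j')(f, l) = Mul(f, Add(-10, Mul(-7, f))) (Function('j')(f, l) = Mul(Add(Add(Mul(Add(-5, -2), f), -2), -8), f) = Mul(Add(Add(Mul(-7, f), -2), -8), f) = Mul(Add(Add(-2, Mul(-7, f)), -8), f) = Mul(Add(-10, Mul(-7, f)), f) = Mul(f, Add(-10, Mul(-7, f))))
Pow(Add(Function('j')(397, T), -911326), -1) = Pow(Add(Mul(-1, 397, Add(10, Mul(7, 397))), -911326), -1) = Pow(Add(Mul(-1, 397, Add(10, 2779)), -911326), -1) = Pow(Add(Mul(-1, 397, 2789), -911326), -1) = Pow(Add(-1107233, -911326), -1) = Pow(-2018559, -1) = Rational(-1, 2018559)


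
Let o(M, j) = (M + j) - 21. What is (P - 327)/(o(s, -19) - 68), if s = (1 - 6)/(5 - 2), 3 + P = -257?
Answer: 1761/329 ≈ 5.3526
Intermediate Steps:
P = -260 (P = -3 - 257 = -260)
s = -5/3 ≈ -1.6667
o(M, j) = -21 + M + j
(P - 327)/(o(s, -19) - 68) = (-260 - 327)/((-21 - 5/3 - 19) - 68) = -587/(-125/3 - 68) = -587/(-329/3) = -587*(-3/329) = 1761/329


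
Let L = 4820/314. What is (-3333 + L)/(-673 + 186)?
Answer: 520871/76459 ≈ 6.8124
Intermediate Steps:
L = 2410/157 (L = 4820*(1/314) = 2410/157 ≈ 15.350)
(-3333 + L)/(-673 + 186) = (-3333 + 2410/157)/(-673 + 186) = -520871/157/(-487) = -520871/157*(-1/487) = 520871/76459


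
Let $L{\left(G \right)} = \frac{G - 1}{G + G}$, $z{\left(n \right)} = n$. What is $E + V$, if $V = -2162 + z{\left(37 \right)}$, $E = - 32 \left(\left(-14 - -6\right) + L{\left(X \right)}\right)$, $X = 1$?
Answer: $-1869$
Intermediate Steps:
$L{\left(G \right)} = \frac{-1 + G}{2 G}$
$E = 256$ ($E = - 32 \left(\left(-14 - -6\right) + \frac{-1 + 1}{2 \cdot 1}\right) = - 32 \left(\left(-14 + 6\right) + \frac{1}{2} \cdot 1 \cdot 0\right) = - 32 \left(-8 + 0\right) = \left(-32\right) \left(-8\right) = 256$)
$V = -2125$ ($V = -2162 + 37 = -2125$)
$E + V = 256 - 2125 = -1869$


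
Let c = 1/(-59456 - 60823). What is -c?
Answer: 1/120279 ≈ 8.3140e-6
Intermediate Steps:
c = -1/120279 (c = 1/(-120279) = -1/120279 ≈ -8.3140e-6)
-c = -1*(-1/120279) = 1/120279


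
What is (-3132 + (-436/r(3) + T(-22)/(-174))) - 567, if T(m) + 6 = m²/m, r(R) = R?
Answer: -111481/29 ≈ -3844.2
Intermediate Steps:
T(m) = -6 + m (T(m) = -6 + m²/m = -6 + m)
(-3132 + (-436/r(3) + T(-22)/(-174))) - 567 = (-3132 + (-436/3 + (-6 - 22)/(-174))) - 567 = (-3132 + (-436*⅓ - 28*(-1/174))) - 567 = (-3132 + (-436/3 + 14/87)) - 567 = (-3132 - 4210/29) - 567 = -95038/29 - 567 = -111481/29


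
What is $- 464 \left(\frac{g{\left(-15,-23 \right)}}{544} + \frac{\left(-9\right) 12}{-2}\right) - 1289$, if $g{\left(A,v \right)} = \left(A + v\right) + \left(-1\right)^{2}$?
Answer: $- \frac{894657}{34} \approx -26313.0$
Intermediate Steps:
$g{\left(A,v \right)} = 1 + A + v$ ($g{\left(A,v \right)} = \left(A + v\right) + 1 = 1 + A + v$)
$- 464 \left(\frac{g{\left(-15,-23 \right)}}{544} + \frac{\left(-9\right) 12}{-2}\right) - 1289 = - 464 \left(\frac{1 - 15 - 23}{544} + \frac{\left(-9\right) 12}{-2}\right) - 1289 = - 464 \left(\left(-37\right) \frac{1}{544} - -54\right) - 1289 = - 464 \left(- \frac{37}{544} + 54\right) - 1289 = \left(-464\right) \frac{29339}{544} - 1289 = - \frac{850831}{34} - 1289 = - \frac{894657}{34}$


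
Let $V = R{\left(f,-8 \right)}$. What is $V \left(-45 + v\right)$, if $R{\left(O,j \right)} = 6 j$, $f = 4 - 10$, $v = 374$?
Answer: $-15792$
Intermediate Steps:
$f = -6$ ($f = 4 - 10 = -6$)
$V = -48$ ($V = 6 \left(-8\right) = -48$)
$V \left(-45 + v\right) = - 48 \left(-45 + 374\right) = \left(-48\right) 329 = -15792$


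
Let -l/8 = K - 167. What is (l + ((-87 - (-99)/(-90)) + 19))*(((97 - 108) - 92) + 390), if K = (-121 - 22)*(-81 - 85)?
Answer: -541388477/10 ≈ -5.4139e+7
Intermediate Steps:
K = 23738 (K = -143*(-166) = 23738)
l = -188568 (l = -8*(23738 - 167) = -8*23571 = -188568)
(l + ((-87 - (-99)/(-90)) + 19))*(((97 - 108) - 92) + 390) = (-188568 + ((-87 - (-99)/(-90)) + 19))*(((97 - 108) - 92) + 390) = (-188568 + ((-87 - (-99)*(-1)/90) + 19))*((-11 - 92) + 390) = (-188568 + ((-87 - 1*11/10) + 19))*(-103 + 390) = (-188568 + ((-87 - 11/10) + 19))*287 = (-188568 + (-881/10 + 19))*287 = (-188568 - 691/10)*287 = -1886371/10*287 = -541388477/10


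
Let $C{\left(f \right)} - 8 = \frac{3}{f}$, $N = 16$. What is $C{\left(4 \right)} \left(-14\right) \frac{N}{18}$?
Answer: $- \frac{980}{9} \approx -108.89$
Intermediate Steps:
$C{\left(f \right)} = 8 + \frac{3}{f}$
$C{\left(4 \right)} \left(-14\right) \frac{N}{18} = \left(8 + \frac{3}{4}\right) \left(-14\right) \frac{16}{18} = \left(8 + 3 \cdot \frac{1}{4}\right) \left(-14\right) 16 \cdot \frac{1}{18} = \left(8 + \frac{3}{4}\right) \left(-14\right) \frac{8}{9} = \frac{35}{4} \left(-14\right) \frac{8}{9} = \left(- \frac{245}{2}\right) \frac{8}{9} = - \frac{980}{9}$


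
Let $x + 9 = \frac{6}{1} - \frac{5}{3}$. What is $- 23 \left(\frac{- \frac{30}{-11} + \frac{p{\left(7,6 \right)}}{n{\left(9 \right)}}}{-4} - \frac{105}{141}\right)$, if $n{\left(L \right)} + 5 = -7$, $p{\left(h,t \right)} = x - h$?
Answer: $\frac{2858785}{74448} \approx 38.4$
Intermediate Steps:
$x = - \frac{14}{3}$ ($x = -9 + \left(\frac{6}{1} - \frac{5}{3}\right) = -9 + \left(6 \cdot 1 - \frac{5}{3}\right) = -9 + \left(6 - \frac{5}{3}\right) = -9 + \frac{13}{3} = - \frac{14}{3} \approx -4.6667$)
$p{\left(h,t \right)} = - \frac{14}{3} - h$
$n{\left(L \right)} = -12$ ($n{\left(L \right)} = -5 - 7 = -12$)
$- 23 \left(\frac{- \frac{30}{-11} + \frac{p{\left(7,6 \right)}}{n{\left(9 \right)}}}{-4} - \frac{105}{141}\right) = - 23 \left(\frac{- \frac{30}{-11} + \frac{- \frac{14}{3} - 7}{-12}}{-4} - \frac{105}{141}\right) = - 23 \left(\left(\left(-30\right) \left(- \frac{1}{11}\right) + \left(- \frac{14}{3} - 7\right) \left(- \frac{1}{12}\right)\right) \left(- \frac{1}{4}\right) - \frac{35}{47}\right) = - 23 \left(\left(\frac{30}{11} - - \frac{35}{36}\right) \left(- \frac{1}{4}\right) - \frac{35}{47}\right) = - 23 \left(\left(\frac{30}{11} + \frac{35}{36}\right) \left(- \frac{1}{4}\right) - \frac{35}{47}\right) = - 23 \left(\frac{1465}{396} \left(- \frac{1}{4}\right) - \frac{35}{47}\right) = - 23 \left(- \frac{1465}{1584} - \frac{35}{47}\right) = \left(-23\right) \left(- \frac{124295}{74448}\right) = \frac{2858785}{74448}$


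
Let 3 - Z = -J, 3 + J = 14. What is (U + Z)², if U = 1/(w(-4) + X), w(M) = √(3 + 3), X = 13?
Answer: 5267031/26569 - 4590*√6/26569 ≈ 197.82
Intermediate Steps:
w(M) = √6
J = 11 (J = -3 + 14 = 11)
Z = 14 (Z = 3 - (-1)*11 = 3 - 1*(-11) = 3 + 11 = 14)
U = 1/(13 + √6) (U = 1/(√6 + 13) = 1/(13 + √6) ≈ 0.064727)
(U + Z)² = ((13/163 - √6/163) + 14)² = (2295/163 - √6/163)²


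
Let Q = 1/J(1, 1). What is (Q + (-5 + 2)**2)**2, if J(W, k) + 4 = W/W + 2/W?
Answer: 64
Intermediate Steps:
J(W, k) = -3 + 2/W (J(W, k) = -4 + (W/W + 2/W) = -4 + (1 + 2/W) = -3 + 2/W)
Q = -1 (Q = 1/(-3 + 2/1) = 1/(-3 + 2*1) = 1/(-3 + 2) = 1/(-1) = -1)
(Q + (-5 + 2)**2)**2 = (-1 + (-5 + 2)**2)**2 = (-1 + (-3)**2)**2 = (-1 + 9)**2 = 8**2 = 64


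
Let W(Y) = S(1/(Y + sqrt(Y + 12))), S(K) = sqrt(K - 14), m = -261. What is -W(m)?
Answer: -sqrt(-(3655 - 14*I*sqrt(249))/(261 - I*sqrt(249))) ≈ -3.0838e-5 + 3.7422*I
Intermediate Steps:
S(K) = sqrt(-14 + K)
W(Y) = sqrt(-14 + 1/(Y + sqrt(12 + Y))) (W(Y) = sqrt(-14 + 1/(Y + sqrt(Y + 12))) = sqrt(-14 + 1/(Y + sqrt(12 + Y))))
-W(m) = -sqrt(-14 + 1/(-261 + sqrt(12 - 261))) = -sqrt(-14 + 1/(-261 + sqrt(-249))) = -sqrt(-14 + 1/(-261 + I*sqrt(249)))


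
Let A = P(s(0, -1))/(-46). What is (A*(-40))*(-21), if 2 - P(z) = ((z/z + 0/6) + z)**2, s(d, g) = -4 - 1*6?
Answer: 33180/23 ≈ 1442.6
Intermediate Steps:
s(d, g) = -10 (s(d, g) = -4 - 6 = -10)
P(z) = 2 - (1 + z)**2 (P(z) = 2 - ((z/z + 0/6) + z)**2 = 2 - ((1 + 0*(1/6)) + z)**2 = 2 - ((1 + 0) + z)**2 = 2 - (1 + z)**2)
A = 79/46 (A = (2 - (1 - 10)**2)/(-46) = (2 - 1*(-9)**2)*(-1/46) = (2 - 1*81)*(-1/46) = (2 - 81)*(-1/46) = -79*(-1/46) = 79/46 ≈ 1.7174)
(A*(-40))*(-21) = ((79/46)*(-40))*(-21) = -1580/23*(-21) = 33180/23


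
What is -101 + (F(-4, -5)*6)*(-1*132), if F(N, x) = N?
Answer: 3067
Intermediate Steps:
-101 + (F(-4, -5)*6)*(-1*132) = -101 + (-4*6)*(-1*132) = -101 - 24*(-132) = -101 + 3168 = 3067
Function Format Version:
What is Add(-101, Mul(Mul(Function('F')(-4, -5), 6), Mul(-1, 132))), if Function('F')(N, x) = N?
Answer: 3067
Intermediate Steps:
Add(-101, Mul(Mul(Function('F')(-4, -5), 6), Mul(-1, 132))) = Add(-101, Mul(Mul(-4, 6), Mul(-1, 132))) = Add(-101, Mul(-24, -132)) = Add(-101, 3168) = 3067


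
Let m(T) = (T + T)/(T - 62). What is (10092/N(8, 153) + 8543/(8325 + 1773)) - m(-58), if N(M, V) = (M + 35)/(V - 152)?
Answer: 254641562/1085535 ≈ 234.58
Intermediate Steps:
N(M, V) = (35 + M)/(-152 + V)
m(T) = 2*T/(-62 + T) (m(T) = (2*T)/(-62 + T) = 2*T/(-62 + T))
(10092/N(8, 153) + 8543/(8325 + 1773)) - m(-58) = (10092/(((35 + 8)/(-152 + 153))) + 8543/(8325 + 1773)) - 2*(-58)/(-62 - 58) = (10092/((43/1)) + 8543/10098) - 2*(-58)/(-120) = (10092/((1*43)) + 8543*(1/10098)) - 2*(-58)*(-1)/120 = (10092/43 + 8543/10098) - 1*29/30 = (10092*(1/43) + 8543/10098) - 29/30 = (10092/43 + 8543/10098) - 29/30 = 102276365/434214 - 29/30 = 254641562/1085535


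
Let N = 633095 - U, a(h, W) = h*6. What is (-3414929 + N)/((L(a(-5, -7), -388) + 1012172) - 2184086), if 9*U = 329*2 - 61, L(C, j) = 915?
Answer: 8345701/3512997 ≈ 2.3757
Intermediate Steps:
a(h, W) = 6*h
U = 199/3 (U = (329*2 - 61)/9 = (658 - 61)/9 = (⅑)*597 = 199/3 ≈ 66.333)
N = 1899086/3 (N = 633095 - 1*199/3 = 633095 - 199/3 = 1899086/3 ≈ 6.3303e+5)
(-3414929 + N)/((L(a(-5, -7), -388) + 1012172) - 2184086) = (-3414929 + 1899086/3)/((915 + 1012172) - 2184086) = -8345701/(3*(1013087 - 2184086)) = -8345701/3/(-1170999) = -8345701/3*(-1/1170999) = 8345701/3512997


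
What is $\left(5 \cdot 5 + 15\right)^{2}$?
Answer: $1600$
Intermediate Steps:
$\left(5 \cdot 5 + 15\right)^{2} = \left(25 + 15\right)^{2} = 40^{2} = 1600$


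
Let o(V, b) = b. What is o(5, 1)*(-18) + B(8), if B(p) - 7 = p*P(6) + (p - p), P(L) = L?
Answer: 37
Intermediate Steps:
B(p) = 7 + 6*p (B(p) = 7 + (p*6 + (p - p)) = 7 + (6*p + 0) = 7 + 6*p)
o(5, 1)*(-18) + B(8) = 1*(-18) + (7 + 6*8) = -18 + (7 + 48) = -18 + 55 = 37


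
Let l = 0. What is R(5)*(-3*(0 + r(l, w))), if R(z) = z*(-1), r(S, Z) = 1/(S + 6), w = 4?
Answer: 5/2 ≈ 2.5000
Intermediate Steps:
r(S, Z) = 1/(6 + S)
R(z) = -z
R(5)*(-3*(0 + r(l, w))) = (-1*5)*(-3*(0 + 1/(6 + 0))) = -(-15)*(0 + 1/6) = -(-15)/6 = -5*(-1/2) = 5/2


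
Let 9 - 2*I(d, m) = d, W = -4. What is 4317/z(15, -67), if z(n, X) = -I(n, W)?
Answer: 1439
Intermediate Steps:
I(d, m) = 9/2 - d/2
z(n, X) = -9/2 + n/2 (z(n, X) = -(9/2 - n/2) = -9/2 + n/2)
4317/z(15, -67) = 4317/(-9/2 + (½)*15) = 4317/(-9/2 + 15/2) = 4317/3 = 4317*(⅓) = 1439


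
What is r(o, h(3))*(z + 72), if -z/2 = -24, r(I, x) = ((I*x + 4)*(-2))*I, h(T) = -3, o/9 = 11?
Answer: 6961680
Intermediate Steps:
o = 99 (o = 9*11 = 99)
r(I, x) = I*(-8 - 2*I*x) (r(I, x) = ((4 + I*x)*(-2))*I = (-8 - 2*I*x)*I = I*(-8 - 2*I*x))
z = 48 (z = -2*(-24) = 48)
r(o, h(3))*(z + 72) = (-2*99*(4 + 99*(-3)))*(48 + 72) = -2*99*(4 - 297)*120 = -2*99*(-293)*120 = 58014*120 = 6961680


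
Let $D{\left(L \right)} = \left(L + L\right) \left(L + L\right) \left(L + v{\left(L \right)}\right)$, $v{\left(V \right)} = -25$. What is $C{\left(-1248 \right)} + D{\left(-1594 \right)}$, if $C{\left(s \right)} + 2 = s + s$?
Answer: $-16454456434$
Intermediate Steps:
$C{\left(s \right)} = -2 + 2 s$ ($C{\left(s \right)} = -2 + \left(s + s\right) = -2 + 2 s$)
$D{\left(L \right)} = 4 L^{2} \left(-25 + L\right)$ ($D{\left(L \right)} = \left(L + L\right) \left(L + L\right) \left(L - 25\right) = 2 L 2 L \left(-25 + L\right) = 4 L^{2} \left(-25 + L\right)$)
$C{\left(-1248 \right)} + D{\left(-1594 \right)} = \left(-2 + 2 \left(-1248\right)\right) + 4 \left(-1594\right)^{2} \left(-25 - 1594\right) = \left(-2 - 2496\right) + 4 \cdot 2540836 \left(-1619\right) = -2498 - 16454453936 = -16454456434$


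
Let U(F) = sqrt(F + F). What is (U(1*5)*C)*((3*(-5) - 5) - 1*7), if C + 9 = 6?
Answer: 81*sqrt(10) ≈ 256.14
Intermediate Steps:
C = -3 (C = -9 + 6 = -3)
U(F) = sqrt(2)*sqrt(F) (U(F) = sqrt(2*F) = sqrt(2)*sqrt(F))
(U(1*5)*C)*((3*(-5) - 5) - 1*7) = ((sqrt(2)*sqrt(1*5))*(-3))*((3*(-5) - 5) - 1*7) = ((sqrt(2)*sqrt(5))*(-3))*((-15 - 5) - 7) = (sqrt(10)*(-3))*(-20 - 7) = -3*sqrt(10)*(-27) = 81*sqrt(10)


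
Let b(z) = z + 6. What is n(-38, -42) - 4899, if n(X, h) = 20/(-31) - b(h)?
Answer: -150773/31 ≈ -4863.6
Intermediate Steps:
b(z) = 6 + z
n(X, h) = -206/31 - h (n(X, h) = 20/(-31) - (6 + h) = 20*(-1/31) + (-6 - h) = -20/31 + (-6 - h) = -206/31 - h)
n(-38, -42) - 4899 = (-206/31 - 1*(-42)) - 4899 = (-206/31 + 42) - 4899 = 1096/31 - 4899 = -150773/31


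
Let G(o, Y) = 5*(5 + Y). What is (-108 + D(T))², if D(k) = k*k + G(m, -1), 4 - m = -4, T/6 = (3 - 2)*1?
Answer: 2704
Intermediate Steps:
T = 6 (T = 6*((3 - 2)*1) = 6*(1*1) = 6*1 = 6)
m = 8 (m = 4 - 1*(-4) = 4 + 4 = 8)
G(o, Y) = 25 + 5*Y
D(k) = 20 + k² (D(k) = k*k + (25 + 5*(-1)) = k² + (25 - 5) = k² + 20 = 20 + k²)
(-108 + D(T))² = (-108 + (20 + 6²))² = (-108 + (20 + 36))² = (-108 + 56)² = (-52)² = 2704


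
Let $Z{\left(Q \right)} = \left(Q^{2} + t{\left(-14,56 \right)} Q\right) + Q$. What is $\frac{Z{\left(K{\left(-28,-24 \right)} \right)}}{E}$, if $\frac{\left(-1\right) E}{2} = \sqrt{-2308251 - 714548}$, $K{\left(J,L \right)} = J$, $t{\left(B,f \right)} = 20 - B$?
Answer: $- \frac{98 i \sqrt{3022799}}{3022799} \approx - 0.056367 i$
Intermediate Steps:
$E = - 2 i \sqrt{3022799}$ ($E = - 2 \sqrt{-2308251 - 714548} = - 2 \sqrt{-3022799} = - 2 i \sqrt{3022799} \approx - 3477.2 i$)
$Z{\left(Q \right)} = Q^{2} + 35 Q$ ($Z{\left(Q \right)} = \left(Q^{2} + \left(20 - -14\right) Q\right) + Q = \left(Q^{2} + \left(20 + 14\right) Q\right) + Q = \left(Q^{2} + 34 Q\right) + Q = Q^{2} + 35 Q$)
$\frac{Z{\left(K{\left(-28,-24 \right)} \right)}}{E} = \frac{\left(-28\right) \left(35 - 28\right)}{\left(-2\right) i \sqrt{3022799}} = \left(-28\right) 7 \frac{i \sqrt{3022799}}{6045598} = - 196 \frac{i \sqrt{3022799}}{6045598} = - \frac{98 i \sqrt{3022799}}{3022799}$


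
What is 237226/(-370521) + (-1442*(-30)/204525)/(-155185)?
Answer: -18591067566182/29037147199425 ≈ -0.64025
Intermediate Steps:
237226/(-370521) + (-1442*(-30)/204525)/(-155185) = 237226*(-1/370521) + (43260*(1/204525))*(-1/155185) = -237226/370521 + (2884/13635)*(-1/155185) = -237226/370521 - 2884/2115947475 = -18591067566182/29037147199425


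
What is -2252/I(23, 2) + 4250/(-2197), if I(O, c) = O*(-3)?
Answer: 4654394/151593 ≈ 30.703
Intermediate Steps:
I(O, c) = -3*O
-2252/I(23, 2) + 4250/(-2197) = -2252/((-3*23)) + 4250/(-2197) = -2252/(-69) + 4250*(-1/2197) = -2252*(-1/69) - 4250/2197 = 2252/69 - 4250/2197 = 4654394/151593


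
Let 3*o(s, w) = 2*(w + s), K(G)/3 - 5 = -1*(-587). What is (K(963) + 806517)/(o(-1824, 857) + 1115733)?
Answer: 2424879/3345265 ≈ 0.72487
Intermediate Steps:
K(G) = 1776 (K(G) = 15 + 3*(-1*(-587)) = 15 + 3*587 = 15 + 1761 = 1776)
o(s, w) = 2*s/3 + 2*w/3 (o(s, w) = (2*(w + s))/3 = (2*(s + w))/3 = (2*s + 2*w)/3 = 2*s/3 + 2*w/3)
(K(963) + 806517)/(o(-1824, 857) + 1115733) = (1776 + 806517)/(((2/3)*(-1824) + (2/3)*857) + 1115733) = 808293/((-1216 + 1714/3) + 1115733) = 808293/(-1934/3 + 1115733) = 808293/(3345265/3) = 808293*(3/3345265) = 2424879/3345265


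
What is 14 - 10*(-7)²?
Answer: -476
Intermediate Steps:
14 - 10*(-7)² = 14 - 10*49 = 14 - 490 = -476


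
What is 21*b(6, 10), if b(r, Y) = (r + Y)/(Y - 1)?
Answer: 112/3 ≈ 37.333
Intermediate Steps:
b(r, Y) = (Y + r)/(-1 + Y)
21*b(6, 10) = 21*((10 + 6)/(-1 + 10)) = 21*(16/9) = 112/3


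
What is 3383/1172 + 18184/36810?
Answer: 72919939/21570660 ≈ 3.3805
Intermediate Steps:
3383/1172 + 18184/36810 = 3383*(1/1172) + 18184*(1/36810) = 3383/1172 + 9092/18405 = 72919939/21570660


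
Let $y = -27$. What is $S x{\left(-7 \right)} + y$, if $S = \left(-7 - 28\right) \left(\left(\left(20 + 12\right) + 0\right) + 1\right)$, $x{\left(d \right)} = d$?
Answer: $8058$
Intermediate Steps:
$S = -1155$ ($S = - 35 \left(\left(32 + 0\right) + 1\right) = - 35 \left(32 + 1\right) = \left(-35\right) 33 = -1155$)
$S x{\left(-7 \right)} + y = \left(-1155\right) \left(-7\right) - 27 = 8085 - 27 = 8058$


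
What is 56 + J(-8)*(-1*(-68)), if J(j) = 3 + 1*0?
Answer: 260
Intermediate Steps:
J(j) = 3 (J(j) = 3 + 0 = 3)
56 + J(-8)*(-1*(-68)) = 56 + 3*(-1*(-68)) = 56 + 3*68 = 56 + 204 = 260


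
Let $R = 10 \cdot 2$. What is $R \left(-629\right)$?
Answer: $-12580$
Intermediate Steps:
$R = 20$
$R \left(-629\right) = 20 \left(-629\right) = -12580$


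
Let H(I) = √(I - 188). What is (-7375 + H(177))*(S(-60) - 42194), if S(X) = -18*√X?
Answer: 2*(7375 - I*√11)*(21097 + 18*I*√15) ≈ 3.1118e+8 + 8.8834e+5*I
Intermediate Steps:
H(I) = √(-188 + I)
(-7375 + H(177))*(S(-60) - 42194) = (-7375 + √(-188 + 177))*(-36*I*√15 - 42194) = (-7375 + √(-11))*(-36*I*√15 - 42194) = (-7375 + I*√11)*(-36*I*√15 - 42194) = (-7375 + I*√11)*(-42194 - 36*I*√15) = (-42194 - 36*I*√15)*(-7375 + I*√11)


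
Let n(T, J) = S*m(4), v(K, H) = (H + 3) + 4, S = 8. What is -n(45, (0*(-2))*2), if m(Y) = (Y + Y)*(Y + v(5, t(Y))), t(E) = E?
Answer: -960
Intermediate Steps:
v(K, H) = 7 + H (v(K, H) = (3 + H) + 4 = 7 + H)
m(Y) = 2*Y*(7 + 2*Y) (m(Y) = (Y + Y)*(Y + (7 + Y)) = (2*Y)*(7 + 2*Y) = 2*Y*(7 + 2*Y))
n(T, J) = 960 (n(T, J) = 8*(2*4*(7 + 2*4)) = 8*(2*4*(7 + 8)) = 8*(2*4*15) = 8*120 = 960)
-n(45, (0*(-2))*2) = -1*960 = -960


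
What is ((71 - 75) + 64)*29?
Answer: 1740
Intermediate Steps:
((71 - 75) + 64)*29 = (-4 + 64)*29 = 60*29 = 1740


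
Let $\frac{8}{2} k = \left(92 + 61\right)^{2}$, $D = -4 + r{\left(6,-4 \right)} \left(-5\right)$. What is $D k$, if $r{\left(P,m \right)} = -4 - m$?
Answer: $-23409$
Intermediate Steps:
$D = -4$ ($D = -4 + \left(-4 - -4\right) \left(-5\right) = -4 + \left(-4 + 4\right) \left(-5\right) = -4 + 0 \left(-5\right) = -4 + 0 = -4$)
$k = \frac{23409}{4}$ ($k = \frac{\left(92 + 61\right)^{2}}{4} = \frac{153^{2}}{4} = \frac{1}{4} \cdot 23409 = \frac{23409}{4} \approx 5852.3$)
$D k = \left(-4\right) \frac{23409}{4} = -23409$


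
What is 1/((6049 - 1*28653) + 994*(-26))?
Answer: -1/48448 ≈ -2.0641e-5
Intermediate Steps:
1/((6049 - 1*28653) + 994*(-26)) = 1/((6049 - 28653) - 25844) = 1/(-22604 - 25844) = 1/(-48448) = -1/48448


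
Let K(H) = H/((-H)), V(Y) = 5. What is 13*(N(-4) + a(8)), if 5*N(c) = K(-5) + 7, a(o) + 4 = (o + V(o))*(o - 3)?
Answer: 4043/5 ≈ 808.60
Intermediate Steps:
a(o) = -4 + (-3 + o)*(5 + o) (a(o) = -4 + (o + 5)*(o - 3) = -4 + (5 + o)*(-3 + o) = -4 + (-3 + o)*(5 + o))
K(H) = -1 (K(H) = H*(-1/H) = -1)
N(c) = 6/5 (N(c) = (-1 + 7)/5 = (⅕)*6 = 6/5)
13*(N(-4) + a(8)) = 13*(6/5 + (-19 + 8² + 2*8)) = 13*(6/5 + (-19 + 64 + 16)) = 13*(6/5 + 61) = 13*(311/5) = 4043/5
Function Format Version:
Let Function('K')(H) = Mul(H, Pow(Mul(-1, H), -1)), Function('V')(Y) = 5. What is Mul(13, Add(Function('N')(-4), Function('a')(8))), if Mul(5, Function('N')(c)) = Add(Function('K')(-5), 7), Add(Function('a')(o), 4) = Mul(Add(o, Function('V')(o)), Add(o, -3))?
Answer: Rational(4043, 5) ≈ 808.60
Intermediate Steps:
Function('a')(o) = Add(-4, Mul(Add(-3, o), Add(5, o))) (Function('a')(o) = Add(-4, Mul(Add(o, 5), Add(o, -3))) = Add(-4, Mul(Add(5, o), Add(-3, o))) = Add(-4, Mul(Add(-3, o), Add(5, o))))
Function('K')(H) = -1 (Function('K')(H) = Mul(H, Mul(-1, Pow(H, -1))) = -1)
Function('N')(c) = Rational(6, 5) (Function('N')(c) = Mul(Rational(1, 5), Add(-1, 7)) = Mul(Rational(1, 5), 6) = Rational(6, 5))
Mul(13, Add(Function('N')(-4), Function('a')(8))) = Mul(13, Add(Rational(6, 5), Add(-19, Pow(8, 2), Mul(2, 8)))) = Mul(13, Add(Rational(6, 5), Add(-19, 64, 16))) = Mul(13, Add(Rational(6, 5), 61)) = Mul(13, Rational(311, 5)) = Rational(4043, 5)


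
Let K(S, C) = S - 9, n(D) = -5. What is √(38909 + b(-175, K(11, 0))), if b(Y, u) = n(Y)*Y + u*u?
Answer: 14*√203 ≈ 199.47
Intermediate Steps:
K(S, C) = -9 + S
b(Y, u) = u² - 5*Y (b(Y, u) = -5*Y + u*u = -5*Y + u² = u² - 5*Y)
√(38909 + b(-175, K(11, 0))) = √(38909 + ((-9 + 11)² - 5*(-175))) = √(38909 + (2² + 875)) = √(38909 + (4 + 875)) = √(38909 + 879) = √39788 = 14*√203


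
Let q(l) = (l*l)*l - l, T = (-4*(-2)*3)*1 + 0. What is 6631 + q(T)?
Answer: 20431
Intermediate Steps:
T = 24 (T = (8*3)*1 + 0 = 24*1 + 0 = 24 + 0 = 24)
q(l) = l**3 - l (q(l) = l**2*l - l = l**3 - l)
6631 + q(T) = 6631 + (24**3 - 1*24) = 6631 + (13824 - 24) = 6631 + 13800 = 20431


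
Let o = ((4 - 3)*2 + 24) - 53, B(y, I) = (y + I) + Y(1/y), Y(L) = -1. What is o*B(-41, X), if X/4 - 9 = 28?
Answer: -2862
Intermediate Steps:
X = 148 (X = 36 + 4*28 = 36 + 112 = 148)
B(y, I) = -1 + I + y (B(y, I) = (y + I) - 1 = (I + y) - 1 = -1 + I + y)
o = -27 (o = (1*2 + 24) - 53 = (2 + 24) - 53 = 26 - 53 = -27)
o*B(-41, X) = -27*(-1 + 148 - 41) = -27*106 = -2862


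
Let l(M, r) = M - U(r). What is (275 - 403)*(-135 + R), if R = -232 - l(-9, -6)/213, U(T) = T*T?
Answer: 3333376/71 ≈ 46949.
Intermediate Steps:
U(T) = T**2
l(M, r) = M - r**2
R = -16457/71 (R = -232 - (-9 - 1*(-6)**2)/213 = -232 - (-9 - 1*36)/213 = -232 - (-9 - 36)/213 = -232 - (-45)/213 = -232 - 1*(-15/71) = -232 + 15/71 = -16457/71 ≈ -231.79)
(275 - 403)*(-135 + R) = (275 - 403)*(-135 - 16457/71) = -128*(-26042/71) = 3333376/71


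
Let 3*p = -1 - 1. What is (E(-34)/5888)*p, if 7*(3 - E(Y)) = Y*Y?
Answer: 1135/61824 ≈ 0.018359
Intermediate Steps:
E(Y) = 3 - Y**2/7 (E(Y) = 3 - Y*Y/7 = 3 - Y**2/7)
p = -2/3 (p = (-1 - 1)/3 = (1/3)*(-2) = -2/3 ≈ -0.66667)
(E(-34)/5888)*p = ((3 - 1/7*(-34)**2)/5888)*(-2/3) = ((3 - 1/7*1156)*(1/5888))*(-2/3) = ((3 - 1156/7)*(1/5888))*(-2/3) = -1135/7*1/5888*(-2/3) = -1135/41216*(-2/3) = 1135/61824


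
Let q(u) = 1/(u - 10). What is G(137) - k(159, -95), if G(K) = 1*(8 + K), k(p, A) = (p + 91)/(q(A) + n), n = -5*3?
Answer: 127385/788 ≈ 161.66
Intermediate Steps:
q(u) = 1/(-10 + u)
n = -15
k(p, A) = (91 + p)/(-15 + 1/(-10 + A)) (k(p, A) = (p + 91)/(1/(-10 + A) - 15) = (91 + p)/(-15 + 1/(-10 + A)))
G(K) = 8 + K
G(137) - k(159, -95) = (8 + 137) - (-1)*(-10 - 95)*(91 + 159)/(-151 + 15*(-95)) = 145 - (-1)*(-105)*250/(-151 - 1425) = 145 - (-1)*(-105)*250/(-1576) = 145 - (-1)*(-1)*(-105)*250/1576 = 145 - 1*(-13125/788) = 145 + 13125/788 = 127385/788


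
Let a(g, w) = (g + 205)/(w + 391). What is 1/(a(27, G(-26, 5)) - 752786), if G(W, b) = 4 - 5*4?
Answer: -375/282294518 ≈ -1.3284e-6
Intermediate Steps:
G(W, b) = -16 (G(W, b) = 4 - 20 = -16)
a(g, w) = (205 + g)/(391 + w)
1/(a(27, G(-26, 5)) - 752786) = 1/((205 + 27)/(391 - 16) - 752786) = 1/(232/375 - 752786) = 1/(-282294518/375) = -375/282294518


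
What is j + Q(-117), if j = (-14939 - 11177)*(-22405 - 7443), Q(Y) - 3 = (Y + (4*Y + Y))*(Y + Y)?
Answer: 779674639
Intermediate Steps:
Q(Y) = 3 + 12*Y² (Q(Y) = 3 + (Y + (4*Y + Y))*(Y + Y) = 3 + (Y + 5*Y)*(2*Y) = 3 + (6*Y)*(2*Y) = 3 + 12*Y²)
j = 779510368 (j = -26116*(-29848) = 779510368)
j + Q(-117) = 779510368 + (3 + 12*(-117)²) = 779510368 + (3 + 12*13689) = 779510368 + (3 + 164268) = 779510368 + 164271 = 779674639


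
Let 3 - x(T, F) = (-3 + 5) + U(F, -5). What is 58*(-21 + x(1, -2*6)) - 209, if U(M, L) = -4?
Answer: -1137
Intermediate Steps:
x(T, F) = 5 (x(T, F) = 3 - ((-3 + 5) - 4) = 3 - (2 - 4) = 3 - 1*(-2) = 3 + 2 = 5)
58*(-21 + x(1, -2*6)) - 209 = 58*(-21 + 5) - 209 = 58*(-16) - 209 = -928 - 209 = -1137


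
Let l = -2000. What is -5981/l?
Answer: 5981/2000 ≈ 2.9905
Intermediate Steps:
-5981/l = -5981/(-2000) = -5981*(-1/2000) = 5981/2000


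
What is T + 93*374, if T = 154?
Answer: 34936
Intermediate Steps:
T + 93*374 = 154 + 93*374 = 154 + 34782 = 34936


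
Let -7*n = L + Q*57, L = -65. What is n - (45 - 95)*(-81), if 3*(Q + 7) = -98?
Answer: -26024/7 ≈ -3717.7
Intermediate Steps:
Q = -119/3 (Q = -7 + (1/3)*(-98) = -7 - 98/3 = -119/3 ≈ -39.667)
n = 2326/7 (n = -(-65 - 119/3*57)/7 = -(-65 - 2261)/7 = -1/7*(-2326) = 2326/7 ≈ 332.29)
n - (45 - 95)*(-81) = 2326/7 - (45 - 95)*(-81) = 2326/7 - (-50)*(-81) = 2326/7 - 1*4050 = 2326/7 - 4050 = -26024/7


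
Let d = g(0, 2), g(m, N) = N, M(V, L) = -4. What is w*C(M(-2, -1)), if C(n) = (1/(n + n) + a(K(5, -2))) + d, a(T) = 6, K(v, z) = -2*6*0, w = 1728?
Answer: 13608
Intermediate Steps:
K(v, z) = 0 (K(v, z) = -12*0 = 0)
d = 2
C(n) = 8 + 1/(2*n) (C(n) = (1/(n + n) + 6) + 2 = (1/(2*n) + 6) + 2 = (6 + 1/(2*n)) + 2 = 8 + 1/(2*n))
w*C(M(-2, -1)) = 1728*(8 + (½)/(-4)) = 1728*(8 + (½)*(-¼)) = 1728*(8 - ⅛) = 1728*(63/8) = 13608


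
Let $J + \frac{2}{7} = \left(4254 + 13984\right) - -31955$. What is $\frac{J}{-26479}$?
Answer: $- \frac{351349}{185353} \approx -1.8956$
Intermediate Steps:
$J = \frac{351349}{7}$ ($J = - \frac{2}{7} + \left(\left(4254 + 13984\right) - -31955\right) = - \frac{2}{7} + \left(18238 + 31955\right) = - \frac{2}{7} + 50193 = \frac{351349}{7} \approx 50193.0$)
$\frac{J}{-26479} = \frac{351349}{7 \left(-26479\right)} = \frac{351349}{7} \left(- \frac{1}{26479}\right) = - \frac{351349}{185353}$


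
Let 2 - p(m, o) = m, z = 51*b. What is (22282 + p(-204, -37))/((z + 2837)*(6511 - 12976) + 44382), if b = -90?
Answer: 7496/3792509 ≈ 0.0019765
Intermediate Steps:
z = -4590 (z = 51*(-90) = -4590)
p(m, o) = 2 - m
(22282 + p(-204, -37))/((z + 2837)*(6511 - 12976) + 44382) = (22282 + (2 - 1*(-204)))/((-4590 + 2837)*(6511 - 12976) + 44382) = (22282 + (2 + 204))/(-1753*(-6465) + 44382) = (22282 + 206)/(11333145 + 44382) = 22488/11377527 = 22488*(1/11377527) = 7496/3792509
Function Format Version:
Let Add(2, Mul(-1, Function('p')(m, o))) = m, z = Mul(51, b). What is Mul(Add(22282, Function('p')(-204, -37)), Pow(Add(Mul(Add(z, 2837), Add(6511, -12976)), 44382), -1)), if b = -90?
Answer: Rational(7496, 3792509) ≈ 0.0019765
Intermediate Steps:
z = -4590 (z = Mul(51, -90) = -4590)
Function('p')(m, o) = Add(2, Mul(-1, m))
Mul(Add(22282, Function('p')(-204, -37)), Pow(Add(Mul(Add(z, 2837), Add(6511, -12976)), 44382), -1)) = Mul(Add(22282, Add(2, Mul(-1, -204))), Pow(Add(Mul(Add(-4590, 2837), Add(6511, -12976)), 44382), -1)) = Mul(Add(22282, Add(2, 204)), Pow(Add(Mul(-1753, -6465), 44382), -1)) = Mul(Add(22282, 206), Pow(Add(11333145, 44382), -1)) = Mul(22488, Pow(11377527, -1)) = Mul(22488, Rational(1, 11377527)) = Rational(7496, 3792509)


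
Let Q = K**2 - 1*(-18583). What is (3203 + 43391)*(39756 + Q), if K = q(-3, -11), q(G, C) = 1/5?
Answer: 67956230744/25 ≈ 2.7182e+9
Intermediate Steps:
q(G, C) = 1/5
K = 1/5 ≈ 0.20000
Q = 464576/25 (Q = (1/5)**2 - 1*(-18583) = 1/25 + 18583 = 464576/25 ≈ 18583.)
(3203 + 43391)*(39756 + Q) = (3203 + 43391)*(39756 + 464576/25) = 46594*(1458476/25) = 67956230744/25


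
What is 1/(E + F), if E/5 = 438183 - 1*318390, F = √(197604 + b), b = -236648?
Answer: 598965/358759110269 - 2*I*√9761/358759110269 ≈ 1.6695e-6 - 5.5078e-10*I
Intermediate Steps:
F = 2*I*√9761 (F = √(197604 - 236648) = √(-39044) = 2*I*√9761 ≈ 197.6*I)
E = 598965 (E = 5*(438183 - 1*318390) = 5*(438183 - 318390) = 5*119793 = 598965)
1/(E + F) = 1/(598965 + 2*I*√9761)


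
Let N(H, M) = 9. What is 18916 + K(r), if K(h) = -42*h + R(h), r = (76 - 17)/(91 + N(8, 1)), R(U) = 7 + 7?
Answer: 945261/50 ≈ 18905.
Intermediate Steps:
R(U) = 14
r = 59/100 (r = (76 - 17)/(91 + 9) = 59/100 ≈ 0.59000)
K(h) = 14 - 42*h (K(h) = -42*h + 14 = 14 - 42*h)
18916 + K(r) = 18916 + (14 - 42*59/100) = 18916 + (14 - 1239/50) = 18916 - 539/50 = 945261/50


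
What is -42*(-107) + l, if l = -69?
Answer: 4425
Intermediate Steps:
-42*(-107) + l = -42*(-107) - 69 = 4494 - 69 = 4425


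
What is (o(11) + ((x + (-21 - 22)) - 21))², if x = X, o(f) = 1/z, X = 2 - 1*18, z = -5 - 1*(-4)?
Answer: 6561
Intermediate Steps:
z = -1 (z = -5 + 4 = -1)
X = -16 (X = 2 - 18 = -16)
o(f) = -1 (o(f) = 1/(-1) = -1)
x = -16
(o(11) + ((x + (-21 - 22)) - 21))² = (-1 + ((-16 + (-21 - 22)) - 21))² = (-1 + ((-16 - 43) - 21))² = (-1 + (-59 - 21))² = (-1 - 80)² = (-81)² = 6561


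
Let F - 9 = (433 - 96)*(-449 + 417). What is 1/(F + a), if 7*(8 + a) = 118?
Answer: -7/75363 ≈ -9.2884e-5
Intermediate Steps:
a = 62/7 (a = -8 + (1/7)*118 = -8 + 118/7 = 62/7 ≈ 8.8571)
F = -10775 (F = 9 + (433 - 96)*(-449 + 417) = 9 + 337*(-32) = 9 - 10784 = -10775)
1/(F + a) = 1/(-10775 + 62/7) = 1/(-75363/7) = -7/75363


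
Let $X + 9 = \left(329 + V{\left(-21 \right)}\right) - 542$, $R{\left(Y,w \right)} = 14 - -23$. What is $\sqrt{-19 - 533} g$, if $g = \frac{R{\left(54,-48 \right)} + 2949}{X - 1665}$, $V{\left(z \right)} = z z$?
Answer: $- \frac{2986 i \sqrt{138}}{723} \approx - 48.517 i$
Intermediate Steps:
$R{\left(Y,w \right)} = 37$ ($R{\left(Y,w \right)} = 14 + 23 = 37$)
$V{\left(z \right)} = z^{2}$
$X = 219$ ($X = -9 - \left(213 - 441\right) = -9 + \left(\left(329 + 441\right) - 542\right) = -9 + \left(770 - 542\right) = -9 + 228 = 219$)
$g = - \frac{1493}{723}$ ($g = \frac{37 + 2949}{219 - 1665} = \frac{2986}{-1446} = 2986 \left(- \frac{1}{1446}\right) = - \frac{1493}{723} \approx -2.065$)
$\sqrt{-19 - 533} g = \sqrt{-19 - 533} \left(- \frac{1493}{723}\right) = \sqrt{-552} \left(- \frac{1493}{723}\right) = 2 i \sqrt{138} \left(- \frac{1493}{723}\right) = - \frac{2986 i \sqrt{138}}{723}$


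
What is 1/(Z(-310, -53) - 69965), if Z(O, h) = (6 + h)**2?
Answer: -1/67756 ≈ -1.4759e-5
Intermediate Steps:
1/(Z(-310, -53) - 69965) = 1/((6 - 53)**2 - 69965) = 1/((-47)**2 - 69965) = 1/(2209 - 69965) = 1/(-67756) = -1/67756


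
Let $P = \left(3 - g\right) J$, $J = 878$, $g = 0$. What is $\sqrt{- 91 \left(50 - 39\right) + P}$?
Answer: $\sqrt{1633} \approx 40.41$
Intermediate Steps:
$P = 2634$ ($P = \left(3 - 0\right) 878 = \left(3 + 0\right) 878 = 3 \cdot 878 = 2634$)
$\sqrt{- 91 \left(50 - 39\right) + P} = \sqrt{- 91 \left(50 - 39\right) + 2634} = \sqrt{\left(-91\right) 11 + 2634} = \sqrt{-1001 + 2634} = \sqrt{1633}$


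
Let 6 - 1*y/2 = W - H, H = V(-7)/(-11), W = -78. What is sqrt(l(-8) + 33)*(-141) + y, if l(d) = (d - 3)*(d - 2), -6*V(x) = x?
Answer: 5537/33 - 141*sqrt(143) ≈ -1518.3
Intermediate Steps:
V(x) = -x/6
H = -7/66 (H = -1/6*(-7)/(-11) = (7/6)*(-1/11) = -7/66 ≈ -0.10606)
l(d) = (-3 + d)*(-2 + d)
y = 5537/33 (y = 12 - 2*(-78 - 1*(-7/66)) = 12 - 2*(-78 + 7/66) = 12 - 2*(-5141/66) = 12 + 5141/33 = 5537/33 ≈ 167.79)
sqrt(l(-8) + 33)*(-141) + y = sqrt((6 + (-8)**2 - 5*(-8)) + 33)*(-141) + 5537/33 = sqrt((6 + 64 + 40) + 33)*(-141) + 5537/33 = sqrt(110 + 33)*(-141) + 5537/33 = sqrt(143)*(-141) + 5537/33 = -141*sqrt(143) + 5537/33 = 5537/33 - 141*sqrt(143)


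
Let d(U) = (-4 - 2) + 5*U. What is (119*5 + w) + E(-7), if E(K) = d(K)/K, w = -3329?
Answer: -19097/7 ≈ -2728.1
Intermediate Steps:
d(U) = -6 + 5*U
E(K) = (-6 + 5*K)/K
(119*5 + w) + E(-7) = (119*5 - 3329) + (5 - 6/(-7)) = (595 - 3329) + (5 - 6*(-⅐)) = -2734 + (5 + 6/7) = -2734 + 41/7 = -19097/7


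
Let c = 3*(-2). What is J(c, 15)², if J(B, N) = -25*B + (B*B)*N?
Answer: 476100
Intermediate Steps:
c = -6
J(B, N) = -25*B + N*B² (J(B, N) = -25*B + B²*N = -25*B + N*B²)
J(c, 15)² = (-6*(-25 - 6*15))² = (-6*(-25 - 90))² = (-6*(-115))² = 690² = 476100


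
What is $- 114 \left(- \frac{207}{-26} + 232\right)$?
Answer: $- \frac{355623}{13} \approx -27356.0$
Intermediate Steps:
$- 114 \left(- \frac{207}{-26} + 232\right) = - 114 \left(\left(-207\right) \left(- \frac{1}{26}\right) + 232\right) = - 114 \left(\frac{207}{26} + 232\right) = \left(-114\right) \frac{6239}{26} = - \frac{355623}{13}$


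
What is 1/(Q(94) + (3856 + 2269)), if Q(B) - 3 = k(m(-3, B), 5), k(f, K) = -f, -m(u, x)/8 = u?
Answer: 1/6104 ≈ 0.00016383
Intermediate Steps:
m(u, x) = -8*u
Q(B) = -21 (Q(B) = 3 - (-8)*(-3) = 3 - 1*24 = 3 - 24 = -21)
1/(Q(94) + (3856 + 2269)) = 1/(-21 + (3856 + 2269)) = 1/(-21 + 6125) = 1/6104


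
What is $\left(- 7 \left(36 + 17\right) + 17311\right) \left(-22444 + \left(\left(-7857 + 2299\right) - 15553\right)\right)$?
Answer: $-737821700$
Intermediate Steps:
$\left(- 7 \left(36 + 17\right) + 17311\right) \left(-22444 + \left(\left(-7857 + 2299\right) - 15553\right)\right) = \left(\left(-7\right) 53 + 17311\right) \left(-22444 - 21111\right) = \left(-371 + 17311\right) \left(-22444 - 21111\right) = 16940 \left(-43555\right) = -737821700$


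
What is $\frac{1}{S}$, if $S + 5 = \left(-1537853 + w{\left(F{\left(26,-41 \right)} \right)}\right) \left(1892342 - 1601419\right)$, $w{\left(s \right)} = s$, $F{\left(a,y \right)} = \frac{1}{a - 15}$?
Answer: $- \frac{11}{4921364600641} \approx -2.2352 \cdot 10^{-12}$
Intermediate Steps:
$F{\left(a,y \right)} = \frac{1}{-15 + a}$
$S = - \frac{4921364600641}{11}$ ($S = -5 + \left(-1537853 + \frac{1}{-15 + 26}\right) \left(1892342 - 1601419\right) = -5 + \left(-1537853 + \frac{1}{11}\right) 290923 = -5 - \frac{4921364600586}{11} = - \frac{4921364600641}{11} \approx -4.474 \cdot 10^{11}$)
$\frac{1}{S} = \frac{1}{- \frac{4921364600641}{11}} = - \frac{11}{4921364600641}$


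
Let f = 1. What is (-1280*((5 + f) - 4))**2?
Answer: 6553600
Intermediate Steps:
(-1280*((5 + f) - 4))**2 = (-1280*((5 + 1) - 4))**2 = (-1280*(6 - 4))**2 = (-1280*2)**2 = (-640*4)**2 = (-2560)**2 = 6553600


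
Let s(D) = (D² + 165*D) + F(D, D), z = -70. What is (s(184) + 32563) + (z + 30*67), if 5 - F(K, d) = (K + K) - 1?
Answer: 98357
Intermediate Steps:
F(K, d) = 6 - 2*K (F(K, d) = 5 - ((K + K) - 1) = 5 - (2*K - 1) = 5 - (-1 + 2*K) = 5 + (1 - 2*K) = 6 - 2*K)
s(D) = 6 + D² + 163*D (s(D) = (D² + 165*D) + (6 - 2*D) = 6 + D² + 163*D)
(s(184) + 32563) + (z + 30*67) = ((6 + 184² + 163*184) + 32563) + (-70 + 30*67) = ((6 + 33856 + 29992) + 32563) + (-70 + 2010) = (63854 + 32563) + 1940 = 96417 + 1940 = 98357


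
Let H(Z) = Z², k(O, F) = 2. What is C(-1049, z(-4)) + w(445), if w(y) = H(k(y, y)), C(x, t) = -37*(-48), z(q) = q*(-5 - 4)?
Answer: 1780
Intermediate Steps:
z(q) = -9*q (z(q) = q*(-9) = -9*q)
C(x, t) = 1776
w(y) = 4 (w(y) = 2² = 4)
C(-1049, z(-4)) + w(445) = 1776 + 4 = 1780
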